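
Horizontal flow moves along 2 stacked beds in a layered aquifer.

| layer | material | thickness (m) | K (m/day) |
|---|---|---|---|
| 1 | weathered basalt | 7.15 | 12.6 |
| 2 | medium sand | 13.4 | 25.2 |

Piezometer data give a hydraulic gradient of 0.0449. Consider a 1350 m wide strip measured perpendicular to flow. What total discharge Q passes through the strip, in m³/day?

25900

Flow is parallel to layering, so each bed carries its own Darcy discharge and the transmissivities add.
Σ(K_i·b_i) = 12.6×7.15 + 25.2×13.4 = 427.8 m²/day.
Hydraulic gradient i = 0.0449.
Q = Σ(K_i·b_i) · W · i = 427.8 × 1350 × 0.04490 = 25929 m³/day.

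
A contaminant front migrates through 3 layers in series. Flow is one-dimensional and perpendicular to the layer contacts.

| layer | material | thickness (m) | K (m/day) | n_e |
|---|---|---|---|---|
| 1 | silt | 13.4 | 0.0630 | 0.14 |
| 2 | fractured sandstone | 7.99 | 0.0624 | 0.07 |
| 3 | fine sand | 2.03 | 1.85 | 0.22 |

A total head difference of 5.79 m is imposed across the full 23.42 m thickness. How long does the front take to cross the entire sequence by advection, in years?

0.466

With flow normal to the layers, continuity requires the same specific discharge q through every layer.
Σ(b_i/K_i) = 13.4/0.0630 + 7.99/0.0624 + 2.03/1.85 = 341.8 d.
q = Δh / Σ(b_i/K_i) = 5.79 / 341.8 = 0.01694 m/day.
In each layer the seepage velocity is v_i = q/n_i, so the layer transit time is t_i = b_i·n_i / q:
  layer 1 (silt): t_1 = 13.4 × 0.14 / 0.01694 = 110.8 d
  layer 2 (fractured sandstone): t_2 = 7.99 × 0.07 / 0.01694 = 33.02 d
  layer 3 (fine sand): t_3 = 2.03 × 0.22 / 0.01694 = 26.37 d
Total t = Σ t_i = 170.1 days = 0.4658 years.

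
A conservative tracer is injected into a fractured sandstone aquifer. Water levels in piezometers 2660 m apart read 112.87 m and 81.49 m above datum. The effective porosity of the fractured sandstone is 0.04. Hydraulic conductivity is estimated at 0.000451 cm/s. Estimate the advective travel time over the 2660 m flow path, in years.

Convert K: 0.000451 cm/s × 864 = 0.3897 m/day.
Hydraulic gradient i = (112.87 − 81.49) / 2660 = 31.38 / 2660 = 0.01180.
Darcy flux q = K · i = 0.3897 × 0.01180 = 0.004597 m/day.
Seepage velocity v = q / n_e = 0.004597 / 0.04 = 0.1149 m/day.
Travel time t = L / v = 2660 / 0.1149 = 23146 days = 63.37 years.

63.4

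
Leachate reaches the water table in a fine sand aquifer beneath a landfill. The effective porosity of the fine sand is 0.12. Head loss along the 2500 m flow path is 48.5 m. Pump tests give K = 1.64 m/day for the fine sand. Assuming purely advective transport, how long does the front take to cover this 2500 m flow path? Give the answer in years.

Hydraulic gradient i = Δh / L = 48.5 / 2500 = 0.01940.
Darcy flux q = K · i = 1.640 × 0.01940 = 0.03182 m/day.
Seepage velocity v = q / n_e = 0.03182 / 0.12 = 0.2651 m/day.
Travel time t = L / v = 2500 / 0.2651 = 9429 days = 25.82 years.

25.8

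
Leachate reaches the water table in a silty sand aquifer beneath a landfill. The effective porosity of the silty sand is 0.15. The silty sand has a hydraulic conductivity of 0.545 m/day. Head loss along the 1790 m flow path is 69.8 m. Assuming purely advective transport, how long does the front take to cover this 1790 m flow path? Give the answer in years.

Hydraulic gradient i = Δh / L = 69.8 / 1790 = 0.03899.
Darcy flux q = K · i = 0.5450 × 0.03899 = 0.02125 m/day.
Seepage velocity v = q / n_e = 0.02125 / 0.15 = 0.1417 m/day.
Travel time t = L / v = 1790 / 0.1417 = 12634 days = 34.59 years.

34.6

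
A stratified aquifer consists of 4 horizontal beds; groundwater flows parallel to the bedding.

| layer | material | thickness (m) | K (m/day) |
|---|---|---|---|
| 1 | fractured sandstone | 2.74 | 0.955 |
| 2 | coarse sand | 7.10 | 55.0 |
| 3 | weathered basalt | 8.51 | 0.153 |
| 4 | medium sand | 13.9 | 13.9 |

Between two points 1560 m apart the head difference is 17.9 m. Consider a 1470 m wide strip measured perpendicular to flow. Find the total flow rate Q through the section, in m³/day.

9910

Flow is parallel to layering, so each bed carries its own Darcy discharge and the transmissivities add.
Σ(K_i·b_i) = 0.955×2.74 + 55.0×7.10 + 0.153×8.51 + 13.9×13.9 = 587.6 m²/day.
Hydraulic gradient i = Δh / L = 17.9 / 1560 = 0.01147.
Q = Σ(K_i·b_i) · W · i = 587.6 × 1470 × 0.01147 = 9912 m³/day.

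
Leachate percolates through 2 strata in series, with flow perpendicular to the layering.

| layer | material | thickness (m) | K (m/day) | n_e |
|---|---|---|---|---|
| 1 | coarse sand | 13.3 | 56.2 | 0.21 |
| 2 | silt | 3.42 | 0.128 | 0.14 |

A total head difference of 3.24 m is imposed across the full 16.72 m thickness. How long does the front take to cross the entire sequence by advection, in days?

27.2

With flow normal to the layers, continuity requires the same specific discharge q through every layer.
Σ(b_i/K_i) = 13.3/56.2 + 3.42/0.128 = 26.96 d.
q = Δh / Σ(b_i/K_i) = 3.24 / 26.96 = 0.1202 m/day.
In each layer the seepage velocity is v_i = q/n_i, so the layer transit time is t_i = b_i·n_i / q:
  layer 1 (coarse sand): t_1 = 13.3 × 0.21 / 0.1202 = 23.24 d
  layer 2 (silt): t_2 = 3.42 × 0.14 / 0.1202 = 3.983 d
Total t = Σ t_i = 27.22 days.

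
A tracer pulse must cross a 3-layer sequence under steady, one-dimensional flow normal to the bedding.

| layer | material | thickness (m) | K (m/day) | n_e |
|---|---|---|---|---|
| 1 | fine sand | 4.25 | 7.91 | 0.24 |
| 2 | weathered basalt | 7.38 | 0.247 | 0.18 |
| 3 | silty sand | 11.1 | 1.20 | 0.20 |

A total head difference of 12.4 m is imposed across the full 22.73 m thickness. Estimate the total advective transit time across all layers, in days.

With flow normal to the layers, continuity requires the same specific discharge q through every layer.
Σ(b_i/K_i) = 4.25/7.91 + 7.38/0.247 + 11.1/1.20 = 39.67 d.
q = Δh / Σ(b_i/K_i) = 12.4 / 39.67 = 0.3126 m/day.
In each layer the seepage velocity is v_i = q/n_i, so the layer transit time is t_i = b_i·n_i / q:
  layer 1 (fine sand): t_1 = 4.25 × 0.24 / 0.3126 = 3.263 d
  layer 2 (weathered basalt): t_2 = 7.38 × 0.18 / 0.3126 = 4.249 d
  layer 3 (silty sand): t_3 = 11.1 × 0.20 / 0.3126 = 7.101 d
Total t = Σ t_i = 14.61 days.

14.6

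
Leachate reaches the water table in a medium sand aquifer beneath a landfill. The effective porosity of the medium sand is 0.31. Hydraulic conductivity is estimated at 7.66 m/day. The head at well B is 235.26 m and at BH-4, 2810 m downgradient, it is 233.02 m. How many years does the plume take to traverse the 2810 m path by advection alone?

Hydraulic gradient i = (235.26 − 233.02) / 2810 = 2.24 / 2810 = 0.0007972.
Darcy flux q = K · i = 7.660 × 0.0007972 = 0.006106 m/day.
Seepage velocity v = q / n_e = 0.006106 / 0.31 = 0.01970 m/day.
Travel time t = L / v = 2810 / 0.01970 = 1.427e+05 days = 390.6 years.

391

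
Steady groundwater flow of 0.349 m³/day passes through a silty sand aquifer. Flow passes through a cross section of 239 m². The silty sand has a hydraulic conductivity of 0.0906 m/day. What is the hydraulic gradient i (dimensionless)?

From Q = K·A·i, i = Q / (K·A) = 0.349 / (0.09060 × 239.0) = 0.01612.

0.0161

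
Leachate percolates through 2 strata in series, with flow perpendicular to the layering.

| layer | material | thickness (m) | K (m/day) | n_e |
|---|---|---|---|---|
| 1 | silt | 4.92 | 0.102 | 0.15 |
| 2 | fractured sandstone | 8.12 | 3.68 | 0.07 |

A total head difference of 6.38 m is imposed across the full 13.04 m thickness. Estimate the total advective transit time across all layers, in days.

With flow normal to the layers, continuity requires the same specific discharge q through every layer.
Σ(b_i/K_i) = 4.92/0.102 + 8.12/3.68 = 50.44 d.
q = Δh / Σ(b_i/K_i) = 6.38 / 50.44 = 0.1265 m/day.
In each layer the seepage velocity is v_i = q/n_i, so the layer transit time is t_i = b_i·n_i / q:
  layer 1 (silt): t_1 = 4.92 × 0.15 / 0.1265 = 5.835 d
  layer 2 (fractured sandstone): t_2 = 8.12 × 0.07 / 0.1265 = 4.494 d
Total t = Σ t_i = 10.33 days.

10.3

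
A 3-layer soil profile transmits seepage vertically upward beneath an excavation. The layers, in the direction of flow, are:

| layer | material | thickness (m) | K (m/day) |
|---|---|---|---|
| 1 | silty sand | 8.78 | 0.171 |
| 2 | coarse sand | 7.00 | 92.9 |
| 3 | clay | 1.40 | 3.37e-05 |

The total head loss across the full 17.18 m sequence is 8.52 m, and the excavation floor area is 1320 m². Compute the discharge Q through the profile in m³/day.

Flow is perpendicular to layering, so the layers act in series and the equivalent K is the thickness-weighted harmonic mean.
Total thickness L = 8.78 + 7.00 + 1.40 = 17.18 m.
Σ(b_i/K_i) = 8.78/0.171 + 7.00/92.9 + 1.40/3.37e-05 = 41594 d.
K_eq = L / Σ(b_i/K_i) = 17.18 / 41594 = 0.0004130 m/day.
Q = K_eq · A · (Δh/L) = 0.0004130 × 1320 × (8.52/17.18) = 0.2704 m³/day.

0.270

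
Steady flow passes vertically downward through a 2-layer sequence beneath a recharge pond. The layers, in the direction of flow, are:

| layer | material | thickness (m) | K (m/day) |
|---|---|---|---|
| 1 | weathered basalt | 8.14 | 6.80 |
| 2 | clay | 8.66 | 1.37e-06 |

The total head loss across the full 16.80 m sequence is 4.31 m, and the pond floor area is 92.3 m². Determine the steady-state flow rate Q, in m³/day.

Flow is perpendicular to layering, so the layers act in series and the equivalent K is the thickness-weighted harmonic mean.
Total thickness L = 8.14 + 8.66 = 16.80 m.
Σ(b_i/K_i) = 8.14/6.80 + 8.66/1.37e-06 = 6.321e+06 d.
K_eq = L / Σ(b_i/K_i) = 16.80 / 6.321e+06 = 2.658e-06 m/day.
Q = K_eq · A · (Δh/L) = 2.658e-06 × 92.3 × (4.31/16.80) = 6.293e-05 m³/day.

6.29e-05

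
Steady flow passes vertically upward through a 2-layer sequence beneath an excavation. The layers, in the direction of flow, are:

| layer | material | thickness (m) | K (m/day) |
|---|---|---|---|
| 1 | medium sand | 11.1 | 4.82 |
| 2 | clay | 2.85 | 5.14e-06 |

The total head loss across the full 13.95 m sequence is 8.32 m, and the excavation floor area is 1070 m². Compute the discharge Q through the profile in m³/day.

0.0161

Flow is perpendicular to layering, so the layers act in series and the equivalent K is the thickness-weighted harmonic mean.
Total thickness L = 11.1 + 2.85 = 13.95 m.
Σ(b_i/K_i) = 11.1/4.82 + 2.85/5.14e-06 = 5.545e+05 d.
K_eq = L / Σ(b_i/K_i) = 13.95 / 5.545e+05 = 2.516e-05 m/day.
Q = K_eq · A · (Δh/L) = 2.516e-05 × 1070 × (8.32/13.95) = 0.01606 m³/day.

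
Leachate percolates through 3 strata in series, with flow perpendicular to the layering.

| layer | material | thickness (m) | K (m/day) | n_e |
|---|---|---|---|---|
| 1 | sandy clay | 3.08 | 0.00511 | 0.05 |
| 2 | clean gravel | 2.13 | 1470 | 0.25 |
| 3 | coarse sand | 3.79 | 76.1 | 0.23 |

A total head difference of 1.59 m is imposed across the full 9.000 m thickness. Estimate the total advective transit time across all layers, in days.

591

With flow normal to the layers, continuity requires the same specific discharge q through every layer.
Σ(b_i/K_i) = 3.08/0.00511 + 2.13/1470 + 3.79/76.1 = 602.8 d.
q = Δh / Σ(b_i/K_i) = 1.59 / 602.8 = 0.002638 m/day.
In each layer the seepage velocity is v_i = q/n_i, so the layer transit time is t_i = b_i·n_i / q:
  layer 1 (sandy clay): t_1 = 3.08 × 0.05 / 0.002638 = 58.38 d
  layer 2 (clean gravel): t_2 = 2.13 × 0.25 / 0.002638 = 201.9 d
  layer 3 (coarse sand): t_3 = 3.79 × 0.23 / 0.002638 = 330.5 d
Total t = Σ t_i = 590.7 days.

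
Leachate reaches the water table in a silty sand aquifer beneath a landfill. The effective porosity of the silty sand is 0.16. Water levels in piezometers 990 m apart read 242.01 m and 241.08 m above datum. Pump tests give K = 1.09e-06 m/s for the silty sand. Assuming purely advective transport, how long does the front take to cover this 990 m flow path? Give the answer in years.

4900

Convert K: 1.09e-06 m/s × 86400 = 0.09418 m/day.
Hydraulic gradient i = (242.01 − 241.08) / 990 = 0.93 / 990 = 0.0009394.
Darcy flux q = K · i = 0.09418 × 0.0009394 = 8.847e-05 m/day.
Seepage velocity v = q / n_e = 8.847e-05 / 0.16 = 0.0005529 m/day.
Travel time t = L / v = 990 / 0.0005529 = 1.790e+06 days = 4902 years.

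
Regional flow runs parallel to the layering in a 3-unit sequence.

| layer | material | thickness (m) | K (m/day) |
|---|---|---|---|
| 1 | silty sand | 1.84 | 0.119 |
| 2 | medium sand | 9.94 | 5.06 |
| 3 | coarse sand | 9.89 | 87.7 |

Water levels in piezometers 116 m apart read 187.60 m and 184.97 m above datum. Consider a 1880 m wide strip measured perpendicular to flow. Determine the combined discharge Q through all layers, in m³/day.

39100

Flow is parallel to layering, so each bed carries its own Darcy discharge and the transmissivities add.
Σ(K_i·b_i) = 0.119×1.84 + 5.06×9.94 + 87.7×9.89 = 917.9 m²/day.
Hydraulic gradient i = (187.60 − 184.97) / 116 = 2.63 / 116 = 0.02267.
Q = Σ(K_i·b_i) · W · i = 917.9 × 1880 × 0.02267 = 39123 m³/day.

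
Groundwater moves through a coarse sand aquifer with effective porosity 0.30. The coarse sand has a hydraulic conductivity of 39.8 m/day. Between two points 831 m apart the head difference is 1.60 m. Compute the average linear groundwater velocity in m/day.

0.255

Hydraulic gradient i = Δh / L = 1.60 / 831 = 0.001925.
Darcy flux q = K · i = 39.80 × 0.001925 = 0.07663 m/day.
Seepage velocity v = q / n_e = 0.07663 / 0.30 = 0.2554 m/day.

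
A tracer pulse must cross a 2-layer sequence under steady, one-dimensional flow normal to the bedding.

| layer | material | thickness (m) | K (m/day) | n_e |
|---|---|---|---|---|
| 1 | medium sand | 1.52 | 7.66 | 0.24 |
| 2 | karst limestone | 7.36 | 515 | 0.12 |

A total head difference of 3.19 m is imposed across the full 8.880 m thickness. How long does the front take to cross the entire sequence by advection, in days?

0.0832

With flow normal to the layers, continuity requires the same specific discharge q through every layer.
Σ(b_i/K_i) = 1.52/7.66 + 7.36/515 = 0.2127 d.
q = Δh / Σ(b_i/K_i) = 3.19 / 0.2127 = 15.00 m/day.
In each layer the seepage velocity is v_i = q/n_i, so the layer transit time is t_i = b_i·n_i / q:
  layer 1 (medium sand): t_1 = 1.52 × 0.24 / 15.00 = 0.02433 d
  layer 2 (karst limestone): t_2 = 7.36 × 0.12 / 15.00 = 0.05890 d
Total t = Σ t_i = 0.08322 days.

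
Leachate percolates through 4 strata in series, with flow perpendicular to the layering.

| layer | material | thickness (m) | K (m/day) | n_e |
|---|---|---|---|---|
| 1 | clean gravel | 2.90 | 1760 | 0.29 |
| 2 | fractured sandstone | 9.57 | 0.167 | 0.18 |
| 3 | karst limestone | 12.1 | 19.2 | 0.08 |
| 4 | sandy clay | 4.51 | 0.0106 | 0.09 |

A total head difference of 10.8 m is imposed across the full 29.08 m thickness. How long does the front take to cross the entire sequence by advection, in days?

With flow normal to the layers, continuity requires the same specific discharge q through every layer.
Σ(b_i/K_i) = 2.90/1760 + 9.57/0.167 + 12.1/19.2 + 4.51/0.0106 = 483.4 d.
q = Δh / Σ(b_i/K_i) = 10.8 / 483.4 = 0.02234 m/day.
In each layer the seepage velocity is v_i = q/n_i, so the layer transit time is t_i = b_i·n_i / q:
  layer 1 (clean gravel): t_1 = 2.90 × 0.29 / 0.02234 = 37.64 d
  layer 2 (fractured sandstone): t_2 = 9.57 × 0.18 / 0.02234 = 77.10 d
  layer 3 (karst limestone): t_3 = 12.1 × 0.08 / 0.02234 = 43.33 d
  layer 4 (sandy clay): t_4 = 4.51 × 0.09 / 0.02234 = 18.17 d
Total t = Σ t_i = 176.2 days.

176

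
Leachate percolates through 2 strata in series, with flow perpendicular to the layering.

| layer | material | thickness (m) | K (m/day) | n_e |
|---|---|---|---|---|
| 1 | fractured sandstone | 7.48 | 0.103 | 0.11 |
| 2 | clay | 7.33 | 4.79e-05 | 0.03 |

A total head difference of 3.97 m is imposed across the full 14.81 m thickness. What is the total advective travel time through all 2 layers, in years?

110

With flow normal to the layers, continuity requires the same specific discharge q through every layer.
Σ(b_i/K_i) = 7.48/0.103 + 7.33/4.79e-05 = 1.531e+05 d.
q = Δh / Σ(b_i/K_i) = 3.97 / 1.531e+05 = 2.593e-05 m/day.
In each layer the seepage velocity is v_i = q/n_i, so the layer transit time is t_i = b_i·n_i / q:
  layer 1 (fractured sandstone): t_1 = 7.48 × 0.11 / 2.593e-05 = 31731 d
  layer 2 (clay): t_2 = 7.33 × 0.03 / 2.593e-05 = 8480 d
Total t = Σ t_i = 40211 days = 110.1 years.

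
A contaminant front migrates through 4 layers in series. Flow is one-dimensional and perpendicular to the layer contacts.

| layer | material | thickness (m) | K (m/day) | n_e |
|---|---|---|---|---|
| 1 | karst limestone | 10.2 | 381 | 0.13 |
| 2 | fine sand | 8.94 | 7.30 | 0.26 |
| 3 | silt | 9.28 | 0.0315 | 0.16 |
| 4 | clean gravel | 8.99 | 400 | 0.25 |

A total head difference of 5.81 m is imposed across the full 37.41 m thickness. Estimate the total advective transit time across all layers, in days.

With flow normal to the layers, continuity requires the same specific discharge q through every layer.
Σ(b_i/K_i) = 10.2/381 + 8.94/7.30 + 9.28/0.0315 + 8.99/400 = 295.9 d.
q = Δh / Σ(b_i/K_i) = 5.81 / 295.9 = 0.01964 m/day.
In each layer the seepage velocity is v_i = q/n_i, so the layer transit time is t_i = b_i·n_i / q:
  layer 1 (karst limestone): t_1 = 10.2 × 0.13 / 0.01964 = 67.53 d
  layer 2 (fine sand): t_2 = 8.94 × 0.26 / 0.01964 = 118.4 d
  layer 3 (silt): t_3 = 9.28 × 0.16 / 0.01964 = 75.61 d
  layer 4 (clean gravel): t_4 = 8.99 × 0.25 / 0.01964 = 114.5 d
Total t = Σ t_i = 376.0 days.

376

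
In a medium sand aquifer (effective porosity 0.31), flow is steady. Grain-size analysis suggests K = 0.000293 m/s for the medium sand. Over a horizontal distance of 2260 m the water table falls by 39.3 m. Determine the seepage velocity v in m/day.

1.42

Convert K: 0.000293 m/s × 86400 = 25.32 m/day.
Hydraulic gradient i = Δh / L = 39.3 / 2260 = 0.01739.
Darcy flux q = K · i = 25.32 × 0.01739 = 0.4402 m/day.
Seepage velocity v = q / n_e = 0.4402 / 0.31 = 1.420 m/day.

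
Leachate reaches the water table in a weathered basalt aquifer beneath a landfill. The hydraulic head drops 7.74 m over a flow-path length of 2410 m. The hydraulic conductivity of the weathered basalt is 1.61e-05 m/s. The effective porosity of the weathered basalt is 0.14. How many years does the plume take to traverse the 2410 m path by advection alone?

207

Convert K: 1.61e-05 m/s × 86400 = 1.391 m/day.
Hydraulic gradient i = Δh / L = 7.74 / 2410 = 0.003212.
Darcy flux q = K · i = 1.391 × 0.003212 = 0.004467 m/day.
Seepage velocity v = q / n_e = 0.004467 / 0.14 = 0.03191 m/day.
Travel time t = L / v = 2410 / 0.03191 = 75523 days = 206.8 years.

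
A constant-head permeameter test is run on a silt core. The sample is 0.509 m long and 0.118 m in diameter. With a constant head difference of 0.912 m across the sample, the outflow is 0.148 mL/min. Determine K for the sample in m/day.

Cross-sectional area A = π·(d/2)² = π × (0.118/2)² = 0.01094 m².
Convert discharge: 0.148 mL/min = 2.467e-09 m³/s.
Darcy's law rearranged: K = Q·L / (A·Δh) = 2.467e-09 × 0.509 / (0.01094 × 0.912) = 1.259e-07 m/s = 0.01088 m/day.

0.0109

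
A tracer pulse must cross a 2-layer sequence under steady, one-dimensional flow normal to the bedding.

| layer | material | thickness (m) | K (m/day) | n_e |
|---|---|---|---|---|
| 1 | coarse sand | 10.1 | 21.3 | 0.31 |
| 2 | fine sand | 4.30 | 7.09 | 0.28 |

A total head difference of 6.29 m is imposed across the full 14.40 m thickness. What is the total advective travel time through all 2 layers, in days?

With flow normal to the layers, continuity requires the same specific discharge q through every layer.
Σ(b_i/K_i) = 10.1/21.3 + 4.30/7.09 = 1.081 d.
q = Δh / Σ(b_i/K_i) = 6.29 / 1.081 = 5.820 m/day.
In each layer the seepage velocity is v_i = q/n_i, so the layer transit time is t_i = b_i·n_i / q:
  layer 1 (coarse sand): t_1 = 10.1 × 0.31 / 5.820 = 0.5379 d
  layer 2 (fine sand): t_2 = 4.30 × 0.28 / 5.820 = 0.2069 d
Total t = Σ t_i = 0.7448 days.

0.745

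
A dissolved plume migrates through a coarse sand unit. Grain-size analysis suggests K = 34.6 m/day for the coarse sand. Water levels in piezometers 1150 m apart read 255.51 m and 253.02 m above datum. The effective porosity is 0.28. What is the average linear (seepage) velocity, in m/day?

0.268

Hydraulic gradient i = (255.51 − 253.02) / 1150 = 2.49 / 1150 = 0.002165.
Darcy flux q = K · i = 34.60 × 0.002165 = 0.07492 m/day.
Seepage velocity v = q / n_e = 0.07492 / 0.28 = 0.2676 m/day.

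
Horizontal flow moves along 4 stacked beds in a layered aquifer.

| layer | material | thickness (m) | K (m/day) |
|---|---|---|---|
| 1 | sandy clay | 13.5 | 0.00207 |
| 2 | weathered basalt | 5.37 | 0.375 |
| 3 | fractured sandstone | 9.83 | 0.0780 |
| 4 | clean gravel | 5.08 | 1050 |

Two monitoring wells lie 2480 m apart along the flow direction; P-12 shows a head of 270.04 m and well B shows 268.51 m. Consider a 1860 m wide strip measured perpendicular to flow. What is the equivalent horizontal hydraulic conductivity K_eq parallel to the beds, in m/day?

158

Flow is parallel to layering, so each bed carries its own Darcy discharge and the transmissivities add.
Σ(K_i·b_i) = 0.00207×13.5 + 0.375×5.37 + 0.0780×9.83 + 1050×5.08 = 5337 m²/day.
Total thickness b = 33.78 m, so K_eq = Σ(K_i·b_i)/b = 158.0 m/day.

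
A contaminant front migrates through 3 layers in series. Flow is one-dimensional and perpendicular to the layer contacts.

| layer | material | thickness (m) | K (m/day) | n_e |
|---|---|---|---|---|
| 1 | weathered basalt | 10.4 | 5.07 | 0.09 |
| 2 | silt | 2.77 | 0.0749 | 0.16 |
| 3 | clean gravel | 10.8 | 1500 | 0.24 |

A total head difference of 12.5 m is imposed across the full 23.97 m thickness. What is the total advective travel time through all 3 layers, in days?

With flow normal to the layers, continuity requires the same specific discharge q through every layer.
Σ(b_i/K_i) = 10.4/5.07 + 2.77/0.0749 + 10.8/1500 = 39.04 d.
q = Δh / Σ(b_i/K_i) = 12.5 / 39.04 = 0.3202 m/day.
In each layer the seepage velocity is v_i = q/n_i, so the layer transit time is t_i = b_i·n_i / q:
  layer 1 (weathered basalt): t_1 = 10.4 × 0.09 / 0.3202 = 2.923 d
  layer 2 (silt): t_2 = 2.77 × 0.16 / 0.3202 = 1.384 d
  layer 3 (clean gravel): t_3 = 10.8 × 0.24 / 0.3202 = 8.096 d
Total t = Σ t_i = 12.40 days.

12.4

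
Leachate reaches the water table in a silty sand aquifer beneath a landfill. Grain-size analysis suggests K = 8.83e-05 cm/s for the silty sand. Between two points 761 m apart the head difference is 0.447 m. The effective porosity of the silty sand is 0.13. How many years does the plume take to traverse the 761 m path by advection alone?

6040

Convert K: 8.83e-05 cm/s × 864 = 0.07629 m/day.
Hydraulic gradient i = Δh / L = 0.447 / 761 = 0.0005874.
Darcy flux q = K · i = 0.07629 × 0.0005874 = 4.481e-05 m/day.
Seepage velocity v = q / n_e = 4.481e-05 / 0.13 = 0.0003447 m/day.
Travel time t = L / v = 761 / 0.0003447 = 2.208e+06 days = 6044 years.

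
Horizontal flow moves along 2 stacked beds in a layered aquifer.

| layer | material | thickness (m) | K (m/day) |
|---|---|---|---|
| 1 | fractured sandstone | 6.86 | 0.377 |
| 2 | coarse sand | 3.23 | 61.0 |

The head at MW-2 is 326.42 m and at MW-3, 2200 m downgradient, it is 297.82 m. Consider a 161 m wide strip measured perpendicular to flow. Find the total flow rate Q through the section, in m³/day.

Flow is parallel to layering, so each bed carries its own Darcy discharge and the transmissivities add.
Σ(K_i·b_i) = 0.377×6.86 + 61.0×3.23 = 199.6 m²/day.
Hydraulic gradient i = (326.42 − 297.82) / 2200 = 28.6 / 2200 = 0.01300.
Q = Σ(K_i·b_i) · W · i = 199.6 × 161 × 0.01300 = 417.8 m³/day.

418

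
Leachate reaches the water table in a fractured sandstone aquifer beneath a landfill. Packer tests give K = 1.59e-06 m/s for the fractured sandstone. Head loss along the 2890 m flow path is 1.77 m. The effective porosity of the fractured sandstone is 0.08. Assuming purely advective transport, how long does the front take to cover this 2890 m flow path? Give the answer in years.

7520

Convert K: 1.59e-06 m/s × 86400 = 0.1374 m/day.
Hydraulic gradient i = Δh / L = 1.77 / 2890 = 0.0006125.
Darcy flux q = K · i = 0.1374 × 0.0006125 = 8.414e-05 m/day.
Seepage velocity v = q / n_e = 8.414e-05 / 0.08 = 0.001052 m/day.
Travel time t = L / v = 2890 / 0.001052 = 2.748e+06 days = 7523 years.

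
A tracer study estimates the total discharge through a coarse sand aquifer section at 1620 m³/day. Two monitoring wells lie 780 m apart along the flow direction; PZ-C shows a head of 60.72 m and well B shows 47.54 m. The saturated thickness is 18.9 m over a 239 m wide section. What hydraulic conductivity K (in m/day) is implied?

Cross-sectional area A = 239 × 18.9 = 4517 m².
Hydraulic gradient i = (60.72 − 47.54) / 780 = 13.18 / 780 = 0.01690.
From Q = K·A·i, K = Q / (A·i) = 1620 / (4517 × 0.01690) = 21.22 m/day.

21.2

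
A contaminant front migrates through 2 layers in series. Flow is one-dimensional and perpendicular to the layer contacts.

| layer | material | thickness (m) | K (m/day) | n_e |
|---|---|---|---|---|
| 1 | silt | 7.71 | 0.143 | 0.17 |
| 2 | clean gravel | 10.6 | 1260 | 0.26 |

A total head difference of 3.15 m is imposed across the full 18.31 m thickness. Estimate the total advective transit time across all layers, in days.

With flow normal to the layers, continuity requires the same specific discharge q through every layer.
Σ(b_i/K_i) = 7.71/0.143 + 10.6/1260 = 53.92 d.
q = Δh / Σ(b_i/K_i) = 3.15 / 53.92 = 0.05842 m/day.
In each layer the seepage velocity is v_i = q/n_i, so the layer transit time is t_i = b_i·n_i / q:
  layer 1 (silt): t_1 = 7.71 × 0.17 / 0.05842 = 22.44 d
  layer 2 (clean gravel): t_2 = 10.6 × 0.26 / 0.05842 = 47.18 d
Total t = Σ t_i = 69.62 days.

69.6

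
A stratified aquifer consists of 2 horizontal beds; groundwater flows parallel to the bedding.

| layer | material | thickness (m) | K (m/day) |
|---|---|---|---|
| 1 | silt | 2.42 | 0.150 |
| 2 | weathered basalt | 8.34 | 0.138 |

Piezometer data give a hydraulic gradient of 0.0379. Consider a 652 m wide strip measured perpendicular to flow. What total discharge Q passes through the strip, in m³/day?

37.4

Flow is parallel to layering, so each bed carries its own Darcy discharge and the transmissivities add.
Σ(K_i·b_i) = 0.150×2.42 + 0.138×8.34 = 1.514 m²/day.
Hydraulic gradient i = 0.0379.
Q = Σ(K_i·b_i) · W · i = 1.514 × 652 × 0.03790 = 37.41 m³/day.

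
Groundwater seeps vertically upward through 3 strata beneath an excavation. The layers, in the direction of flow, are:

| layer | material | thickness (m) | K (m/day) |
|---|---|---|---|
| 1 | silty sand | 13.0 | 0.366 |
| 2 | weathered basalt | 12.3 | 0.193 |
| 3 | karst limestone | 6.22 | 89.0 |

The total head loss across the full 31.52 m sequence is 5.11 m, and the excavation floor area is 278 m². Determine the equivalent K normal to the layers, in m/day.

Flow is perpendicular to layering, so the layers act in series and the equivalent K is the thickness-weighted harmonic mean.
Total thickness L = 13.0 + 12.3 + 6.22 = 31.52 m.
Σ(b_i/K_i) = 13.0/0.366 + 12.3/0.193 + 6.22/89.0 = 99.32 d.
K_eq = L / Σ(b_i/K_i) = 31.52 / 99.32 = 0.3174 m/day.

0.317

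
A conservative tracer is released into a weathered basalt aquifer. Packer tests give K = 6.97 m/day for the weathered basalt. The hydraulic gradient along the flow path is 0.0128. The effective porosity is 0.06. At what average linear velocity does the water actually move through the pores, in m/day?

1.49

Hydraulic gradient i = 0.0128.
Darcy flux q = K · i = 6.970 × 0.01280 = 0.08922 m/day.
Seepage velocity v = q / n_e = 0.08922 / 0.06 = 1.487 m/day.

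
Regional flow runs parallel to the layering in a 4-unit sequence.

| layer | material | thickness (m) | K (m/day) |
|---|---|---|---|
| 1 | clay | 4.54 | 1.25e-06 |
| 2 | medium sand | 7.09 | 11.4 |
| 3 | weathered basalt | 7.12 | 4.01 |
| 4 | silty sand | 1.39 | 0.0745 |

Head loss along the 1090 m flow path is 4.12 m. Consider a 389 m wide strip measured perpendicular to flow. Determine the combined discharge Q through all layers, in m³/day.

Flow is parallel to layering, so each bed carries its own Darcy discharge and the transmissivities add.
Σ(K_i·b_i) = 1.25e-06×4.54 + 11.4×7.09 + 4.01×7.12 + 0.0745×1.39 = 109.5 m²/day.
Hydraulic gradient i = Δh / L = 4.12 / 1090 = 0.003780.
Q = Σ(K_i·b_i) · W · i = 109.5 × 389 × 0.003780 = 161.0 m³/day.

161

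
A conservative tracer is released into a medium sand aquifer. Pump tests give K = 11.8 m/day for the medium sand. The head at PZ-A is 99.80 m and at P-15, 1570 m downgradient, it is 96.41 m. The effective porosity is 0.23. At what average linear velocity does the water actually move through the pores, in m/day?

Hydraulic gradient i = (99.80 − 96.41) / 1570 = 3.39 / 1570 = 0.002159.
Darcy flux q = K · i = 11.80 × 0.002159 = 0.02548 m/day.
Seepage velocity v = q / n_e = 0.02548 / 0.23 = 0.1108 m/day.

0.111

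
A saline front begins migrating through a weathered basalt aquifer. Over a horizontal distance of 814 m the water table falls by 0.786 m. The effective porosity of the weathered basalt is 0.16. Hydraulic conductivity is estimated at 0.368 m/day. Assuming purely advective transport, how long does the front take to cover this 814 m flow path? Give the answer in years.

1000

Hydraulic gradient i = Δh / L = 0.786 / 814 = 0.0009656.
Darcy flux q = K · i = 0.3680 × 0.0009656 = 0.0003553 m/day.
Seepage velocity v = q / n_e = 0.0003553 / 0.16 = 0.002221 m/day.
Travel time t = L / v = 814 / 0.002221 = 3.665e+05 days = 1003 years.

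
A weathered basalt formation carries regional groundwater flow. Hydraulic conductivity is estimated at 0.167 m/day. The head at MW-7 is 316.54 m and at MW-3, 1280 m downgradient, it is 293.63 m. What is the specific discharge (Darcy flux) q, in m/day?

0.00299

Hydraulic gradient i = (316.54 − 293.63) / 1280 = 22.91 / 1280 = 0.01790.
Specific discharge q = K · i = 0.1670 × 0.01790 = 0.002989 m/day.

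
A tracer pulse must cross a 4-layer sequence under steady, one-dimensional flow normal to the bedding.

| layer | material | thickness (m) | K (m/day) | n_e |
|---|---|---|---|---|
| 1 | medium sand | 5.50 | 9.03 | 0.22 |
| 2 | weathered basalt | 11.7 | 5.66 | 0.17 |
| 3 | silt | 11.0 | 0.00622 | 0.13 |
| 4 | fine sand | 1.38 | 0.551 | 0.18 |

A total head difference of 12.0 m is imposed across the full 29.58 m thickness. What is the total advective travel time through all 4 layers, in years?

With flow normal to the layers, continuity requires the same specific discharge q through every layer.
Σ(b_i/K_i) = 5.50/9.03 + 11.7/5.66 + 11.0/0.00622 + 1.38/0.551 = 1774 d.
q = Δh / Σ(b_i/K_i) = 12.0 / 1774 = 0.006766 m/day.
In each layer the seepage velocity is v_i = q/n_i, so the layer transit time is t_i = b_i·n_i / q:
  layer 1 (medium sand): t_1 = 5.50 × 0.22 / 0.006766 = 178.8 d
  layer 2 (weathered basalt): t_2 = 11.7 × 0.17 / 0.006766 = 294.0 d
  layer 3 (silt): t_3 = 11.0 × 0.13 / 0.006766 = 211.4 d
  layer 4 (fine sand): t_4 = 1.38 × 0.18 / 0.006766 = 36.71 d
Total t = Σ t_i = 720.9 days = 1.974 years.

1.97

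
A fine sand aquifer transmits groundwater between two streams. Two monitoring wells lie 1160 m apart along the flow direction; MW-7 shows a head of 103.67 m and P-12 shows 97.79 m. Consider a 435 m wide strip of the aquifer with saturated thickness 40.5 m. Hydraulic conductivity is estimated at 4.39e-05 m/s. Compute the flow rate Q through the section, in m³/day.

Convert K: 4.39e-05 m/s × 86400 = 3.793 m/day.
Cross-sectional area A = 435 × 40.5 = 17618 m².
Hydraulic gradient i = (103.67 − 97.79) / 1160 = 5.88 / 1160 = 0.005069.
Darcy's law: Q = K · A · i = 3.793 × 17618 × 0.005069 = 338.7 m³/day.

339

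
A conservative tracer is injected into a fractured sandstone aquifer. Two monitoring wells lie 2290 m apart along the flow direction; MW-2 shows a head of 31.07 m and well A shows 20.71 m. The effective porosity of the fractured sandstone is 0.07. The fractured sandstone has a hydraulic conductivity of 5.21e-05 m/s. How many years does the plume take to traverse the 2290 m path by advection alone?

21.6

Convert K: 5.21e-05 m/s × 86400 = 4.501 m/day.
Hydraulic gradient i = (31.07 − 20.71) / 2290 = 10.36 / 2290 = 0.004524.
Darcy flux q = K · i = 4.501 × 0.004524 = 0.02036 m/day.
Seepage velocity v = q / n_e = 0.02036 / 0.07 = 0.2909 m/day.
Travel time t = L / v = 2290 / 0.2909 = 7872 days = 21.55 years.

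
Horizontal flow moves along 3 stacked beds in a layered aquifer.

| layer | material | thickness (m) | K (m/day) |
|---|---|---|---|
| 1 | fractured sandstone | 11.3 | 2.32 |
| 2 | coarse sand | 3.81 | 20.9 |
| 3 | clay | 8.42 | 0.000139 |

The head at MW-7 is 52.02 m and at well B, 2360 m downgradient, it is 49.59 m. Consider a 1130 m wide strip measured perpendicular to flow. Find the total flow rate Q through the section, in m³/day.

Flow is parallel to layering, so each bed carries its own Darcy discharge and the transmissivities add.
Σ(K_i·b_i) = 2.32×11.3 + 20.9×3.81 + 0.000139×8.42 = 105.8 m²/day.
Hydraulic gradient i = (52.02 − 49.59) / 2360 = 2.43 / 2360 = 0.001030.
Q = Σ(K_i·b_i) · W · i = 105.8 × 1130 × 0.001030 = 123.2 m³/day.

123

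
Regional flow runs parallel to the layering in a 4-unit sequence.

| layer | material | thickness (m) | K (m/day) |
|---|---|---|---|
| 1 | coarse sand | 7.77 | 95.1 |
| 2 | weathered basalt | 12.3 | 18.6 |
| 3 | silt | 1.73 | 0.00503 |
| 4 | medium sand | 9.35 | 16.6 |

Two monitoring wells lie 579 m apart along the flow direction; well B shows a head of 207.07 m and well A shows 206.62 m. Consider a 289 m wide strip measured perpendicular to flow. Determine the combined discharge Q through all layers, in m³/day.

252

Flow is parallel to layering, so each bed carries its own Darcy discharge and the transmissivities add.
Σ(K_i·b_i) = 95.1×7.77 + 18.6×12.3 + 0.00503×1.73 + 16.6×9.35 = 1123 m²/day.
Hydraulic gradient i = (207.07 − 206.62) / 579 = 0.45 / 579 = 0.0007772.
Q = Σ(K_i·b_i) · W · i = 1123 × 289 × 0.0007772 = 252.2 m³/day.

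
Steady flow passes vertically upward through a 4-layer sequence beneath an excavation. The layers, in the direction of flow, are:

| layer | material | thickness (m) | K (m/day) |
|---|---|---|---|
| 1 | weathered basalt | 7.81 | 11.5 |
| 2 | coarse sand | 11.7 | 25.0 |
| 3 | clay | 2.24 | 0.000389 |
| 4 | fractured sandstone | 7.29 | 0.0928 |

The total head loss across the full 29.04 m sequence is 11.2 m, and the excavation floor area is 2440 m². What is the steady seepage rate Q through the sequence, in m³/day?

Flow is perpendicular to layering, so the layers act in series and the equivalent K is the thickness-weighted harmonic mean.
Total thickness L = 7.81 + 11.7 + 2.24 + 7.29 = 29.04 m.
Σ(b_i/K_i) = 7.81/11.5 + 11.7/25.0 + 2.24/0.000389 + 7.29/0.0928 = 5838 d.
K_eq = L / Σ(b_i/K_i) = 29.04 / 5838 = 0.004974 m/day.
Q = K_eq · A · (Δh/L) = 0.004974 × 2440 × (11.2/29.04) = 4.681 m³/day.

4.68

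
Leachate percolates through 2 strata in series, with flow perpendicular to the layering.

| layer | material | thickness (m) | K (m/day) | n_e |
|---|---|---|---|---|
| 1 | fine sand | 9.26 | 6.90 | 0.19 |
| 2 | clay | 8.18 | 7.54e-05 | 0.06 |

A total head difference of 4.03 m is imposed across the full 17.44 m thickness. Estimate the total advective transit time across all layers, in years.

166

With flow normal to the layers, continuity requires the same specific discharge q through every layer.
Σ(b_i/K_i) = 9.26/6.90 + 8.18/7.54e-05 = 1.085e+05 d.
q = Δh / Σ(b_i/K_i) = 4.03 / 1.085e+05 = 3.715e-05 m/day.
In each layer the seepage velocity is v_i = q/n_i, so the layer transit time is t_i = b_i·n_i / q:
  layer 1 (fine sand): t_1 = 9.26 × 0.19 / 3.715e-05 = 47364 d
  layer 2 (clay): t_2 = 8.18 × 0.06 / 3.715e-05 = 13213 d
Total t = Σ t_i = 60576 days = 165.8 years.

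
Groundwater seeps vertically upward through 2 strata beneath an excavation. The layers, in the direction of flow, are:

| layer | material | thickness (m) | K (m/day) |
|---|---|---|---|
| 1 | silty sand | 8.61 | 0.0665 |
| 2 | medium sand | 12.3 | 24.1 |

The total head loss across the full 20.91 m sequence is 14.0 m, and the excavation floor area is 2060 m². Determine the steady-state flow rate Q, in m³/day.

Flow is perpendicular to layering, so the layers act in series and the equivalent K is the thickness-weighted harmonic mean.
Total thickness L = 8.61 + 12.3 = 20.91 m.
Σ(b_i/K_i) = 8.61/0.0665 + 12.3/24.1 = 130.0 d.
K_eq = L / Σ(b_i/K_i) = 20.91 / 130.0 = 0.1609 m/day.
Q = K_eq · A · (Δh/L) = 0.1609 × 2060 × (14.0/20.91) = 221.9 m³/day.

222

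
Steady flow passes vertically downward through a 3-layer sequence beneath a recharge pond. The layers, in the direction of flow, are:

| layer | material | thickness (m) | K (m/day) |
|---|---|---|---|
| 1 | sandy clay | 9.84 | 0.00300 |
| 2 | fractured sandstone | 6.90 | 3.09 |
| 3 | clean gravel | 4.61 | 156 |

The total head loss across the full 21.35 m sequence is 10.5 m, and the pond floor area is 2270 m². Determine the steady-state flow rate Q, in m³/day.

7.26

Flow is perpendicular to layering, so the layers act in series and the equivalent K is the thickness-weighted harmonic mean.
Total thickness L = 9.84 + 6.90 + 4.61 = 21.35 m.
Σ(b_i/K_i) = 9.84/0.00300 + 6.90/3.09 + 4.61/156 = 3282 d.
K_eq = L / Σ(b_i/K_i) = 21.35 / 3282 = 0.006505 m/day.
Q = K_eq · A · (Δh/L) = 0.006505 × 2270 × (10.5/21.35) = 7.262 m³/day.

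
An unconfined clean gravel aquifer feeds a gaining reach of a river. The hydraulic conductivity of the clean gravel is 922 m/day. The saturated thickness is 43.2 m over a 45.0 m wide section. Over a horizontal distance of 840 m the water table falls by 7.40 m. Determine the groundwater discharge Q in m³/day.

Cross-sectional area A = 45.0 × 43.2 = 1944 m².
Hydraulic gradient i = Δh / L = 7.40 / 840 = 0.008810.
Darcy's law: Q = K · A · i = 922.0 × 1944 × 0.008810 = 15790 m³/day.

15800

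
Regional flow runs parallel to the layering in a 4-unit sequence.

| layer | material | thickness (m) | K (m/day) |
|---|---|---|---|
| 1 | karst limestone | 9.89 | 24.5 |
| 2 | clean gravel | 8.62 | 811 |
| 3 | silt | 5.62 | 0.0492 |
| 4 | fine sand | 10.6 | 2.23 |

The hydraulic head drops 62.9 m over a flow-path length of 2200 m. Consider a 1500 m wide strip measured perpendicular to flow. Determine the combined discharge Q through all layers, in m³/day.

Flow is parallel to layering, so each bed carries its own Darcy discharge and the transmissivities add.
Σ(K_i·b_i) = 24.5×9.89 + 811×8.62 + 0.0492×5.62 + 2.23×10.6 = 7257 m²/day.
Hydraulic gradient i = Δh / L = 62.9 / 2200 = 0.02859.
Q = Σ(K_i·b_i) · W · i = 7257 × 1500 × 0.02859 = 3.112e+05 m³/day.

311000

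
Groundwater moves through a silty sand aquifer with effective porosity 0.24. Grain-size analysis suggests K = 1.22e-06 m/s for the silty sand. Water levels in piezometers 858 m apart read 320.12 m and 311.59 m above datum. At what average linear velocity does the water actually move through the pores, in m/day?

0.00437

Convert K: 1.22e-06 m/s × 86400 = 0.1054 m/day.
Hydraulic gradient i = (320.12 − 311.59) / 858 = 8.53 / 858 = 0.009942.
Darcy flux q = K · i = 0.1054 × 0.009942 = 0.001048 m/day.
Seepage velocity v = q / n_e = 0.001048 / 0.24 = 0.004366 m/day.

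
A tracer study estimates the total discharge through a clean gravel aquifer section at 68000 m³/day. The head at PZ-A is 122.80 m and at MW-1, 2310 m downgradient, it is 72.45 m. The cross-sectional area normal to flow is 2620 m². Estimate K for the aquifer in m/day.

Hydraulic gradient i = (122.80 − 72.45) / 2310 = 50.35 / 2310 = 0.02180.
From Q = K·A·i, K = Q / (A·i) = 68000 / (2620 × 0.02180) = 1191 m/day.

1190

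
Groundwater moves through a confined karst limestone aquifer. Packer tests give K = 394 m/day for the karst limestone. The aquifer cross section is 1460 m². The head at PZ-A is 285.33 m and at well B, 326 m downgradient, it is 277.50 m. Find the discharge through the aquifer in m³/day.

Hydraulic gradient i = (285.33 − 277.50) / 326 = 7.83 / 326 = 0.02402.
Darcy's law: Q = K · A · i = 394.0 × 1460 × 0.02402 = 13816 m³/day.

13800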